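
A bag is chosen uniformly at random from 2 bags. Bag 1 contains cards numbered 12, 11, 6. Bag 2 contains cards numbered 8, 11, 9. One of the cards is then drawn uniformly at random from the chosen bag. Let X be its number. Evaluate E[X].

E[X | bag 1] = (12+11+6)/3 = 29/3.
E[X | bag 2] = (8+11+9)/3 = 28/3.
E[X] = (1/2)·(29/3) + (1/2)·(28/3) = 19/2.

19/2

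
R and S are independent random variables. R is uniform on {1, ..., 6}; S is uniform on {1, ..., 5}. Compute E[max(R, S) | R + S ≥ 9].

P(R + S ≥ 9) = 1/5.
Summing max(R,S)·P(x,y) over outcomes with R + S ≥ 9 gives 11/10.
E[max(R, S) | R + S ≥ 9] = (11/10) / (1/5) = 11/2.

11/2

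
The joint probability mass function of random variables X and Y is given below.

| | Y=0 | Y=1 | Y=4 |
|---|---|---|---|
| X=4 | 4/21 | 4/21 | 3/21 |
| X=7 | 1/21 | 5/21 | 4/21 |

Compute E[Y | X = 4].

P(X = 4) = 11/21.
Σ Y·P over the event = 0·(4/21) + 1·(4/21) + 4·(3/21) = 16/21.
E[Y | X = 4] = (16/21) / (11/21) = 16/11.

16/11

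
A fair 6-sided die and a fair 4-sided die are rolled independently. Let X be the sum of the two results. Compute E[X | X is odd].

6

P(X is odd) = 1/2.
Σ over the event: 3·1/12 + 5·1/6 + 7·1/6 + 9·1/12 = 3.
E[X | X is odd] = (3) / (1/2) = 6.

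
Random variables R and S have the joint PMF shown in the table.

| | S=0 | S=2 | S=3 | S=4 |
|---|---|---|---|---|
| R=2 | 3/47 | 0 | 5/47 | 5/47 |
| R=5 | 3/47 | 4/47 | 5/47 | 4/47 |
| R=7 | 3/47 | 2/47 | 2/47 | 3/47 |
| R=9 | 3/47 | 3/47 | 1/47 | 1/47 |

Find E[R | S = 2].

61/9

P(S = 2) = 9/47.
Summing R·P(R=x,S=y) over the conditioning event gives 61/47.
E[R | S = 2] = (61/47) / (9/47) = 61/9.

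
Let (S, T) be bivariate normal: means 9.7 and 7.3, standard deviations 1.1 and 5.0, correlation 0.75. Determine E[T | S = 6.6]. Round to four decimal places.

-3.2682

E[T | S=x] = μ_T + ρ(σ_T/σ_S)(x − μ_S) for jointly normal variables.
E[T | S=6.6] = 7.3 + (0.75)·(5.0/1.1)·(6.6 − (9.7)) = 7.3 + (3.4091)·(-3.1) = -3.2682.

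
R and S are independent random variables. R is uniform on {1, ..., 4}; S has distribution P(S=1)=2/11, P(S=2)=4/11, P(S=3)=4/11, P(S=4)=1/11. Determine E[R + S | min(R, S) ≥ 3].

P(min(R, S) ≥ 3) = 5/22.
Summing (R+S)·P(x,y) over outcomes with min(R, S) ≥ 3 gives 67/44.
E[R + S | min(R, S) ≥ 3] = (67/44) / (5/22) = 67/10.

67/10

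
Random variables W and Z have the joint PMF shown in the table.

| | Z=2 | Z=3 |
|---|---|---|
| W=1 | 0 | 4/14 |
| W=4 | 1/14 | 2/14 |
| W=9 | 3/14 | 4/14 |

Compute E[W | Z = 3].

24/5

P(Z = 3) = 5/7.
Σ W·P over the event = 1·(4/14) + 4·(2/14) + 9·(4/14) = 24/7.
E[W | Z = 3] = (24/7) / (5/7) = 24/5.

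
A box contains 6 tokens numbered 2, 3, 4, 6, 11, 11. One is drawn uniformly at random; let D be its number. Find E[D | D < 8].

15/4

P(D < 8) = 2/3.
Σ over the event: 2·1/6 + 3·1/6 + 4·1/6 + 6·1/6 = 5/2.
E[D | D < 8] = (5/2) / (2/3) = 15/4.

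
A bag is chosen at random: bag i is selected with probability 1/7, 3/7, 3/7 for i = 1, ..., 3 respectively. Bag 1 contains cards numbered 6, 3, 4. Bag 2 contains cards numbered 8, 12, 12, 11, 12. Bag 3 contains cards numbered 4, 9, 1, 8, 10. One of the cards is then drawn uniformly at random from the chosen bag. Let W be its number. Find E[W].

E[W | bag 1] = (6+3+4)/3 = 13/3.
E[W | bag 2] = (8+12+12+11+12)/5 = 11.
E[W | bag 3] = (4+9+1+8+10)/5 = 32/5.
E[W] = (1/7)·(13/3) + (3/7)·(11) + (3/7)·(32/5) = 848/105.

848/105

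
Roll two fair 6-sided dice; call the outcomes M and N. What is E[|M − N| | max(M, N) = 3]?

6/5

P(max(M, N) = 3) = 5/36.
Summing |M−N|·P(x,y) over outcomes with max(M, N) = 3 gives 1/6.
E[|M − N| | max(M, N) = 3] = (1/6) / (5/36) = 6/5.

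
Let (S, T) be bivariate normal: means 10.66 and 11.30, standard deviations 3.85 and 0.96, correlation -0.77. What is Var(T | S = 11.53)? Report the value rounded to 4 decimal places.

For a bivariate normal, Var(T | S=x) = σ_T²(1 − ρ²).
Var(T | S=11.53) = (0.96)²·(1 − (-0.77)²) = 0.9216·0.4071 = 0.3752.

0.3752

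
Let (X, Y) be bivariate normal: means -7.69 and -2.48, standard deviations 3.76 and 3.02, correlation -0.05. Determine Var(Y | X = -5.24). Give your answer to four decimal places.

9.0976

For a bivariate normal, Var(Y | X=x) = σ_Y²(1 − ρ²).
Var(Y | X=-5.24) = (3.02)²·(1 − (-0.05)²) = 9.1204·0.9975 = 9.0976.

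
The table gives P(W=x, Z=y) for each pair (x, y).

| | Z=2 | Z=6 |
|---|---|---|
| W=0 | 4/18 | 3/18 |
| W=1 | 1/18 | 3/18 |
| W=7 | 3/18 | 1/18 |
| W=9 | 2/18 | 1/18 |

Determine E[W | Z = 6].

P(Z = 6) = 4/9.
Σ W·P over the event = 0·(3/18) + 1·(3/18) + 7·(1/18) + 9·(1/18) = 19/18.
E[W | Z = 6] = (19/18) / (4/9) = 19/8.

19/8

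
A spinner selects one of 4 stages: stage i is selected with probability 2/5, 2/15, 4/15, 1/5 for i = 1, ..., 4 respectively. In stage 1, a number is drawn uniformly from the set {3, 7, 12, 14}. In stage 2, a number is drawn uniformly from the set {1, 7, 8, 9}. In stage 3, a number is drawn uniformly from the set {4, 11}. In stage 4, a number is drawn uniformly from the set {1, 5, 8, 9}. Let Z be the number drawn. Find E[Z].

E[Z | stage 1] = (3+7+12+14)/4 = 9.
E[Z | stage 2] = (1+7+8+9)/4 = 25/4.
E[Z | stage 3] = (4+11)/2 = 15/2.
E[Z | stage 4] = (1+5+8+9)/4 = 23/4.
By the law of total expectation,
E[Z] = (2/5)·(9) + (2/15)·(25/4) + (4/15)·(15/2) + (1/5)·(23/4) = 91/12.

91/12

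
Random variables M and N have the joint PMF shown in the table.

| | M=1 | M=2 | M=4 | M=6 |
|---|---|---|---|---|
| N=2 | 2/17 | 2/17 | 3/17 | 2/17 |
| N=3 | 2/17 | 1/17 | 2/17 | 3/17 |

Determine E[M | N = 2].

P(N = 2) = 9/17.
Summing M·P(M=x,N=y) over the conditioning event gives 30/17.
E[M | N = 2] = (30/17) / (9/17) = 10/3.

10/3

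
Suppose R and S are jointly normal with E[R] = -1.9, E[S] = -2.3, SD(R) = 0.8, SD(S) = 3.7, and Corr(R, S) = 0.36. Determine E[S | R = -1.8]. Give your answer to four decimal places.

-2.1335

The regression of S on R has slope ρ·σ_S/σ_R and passes through (μ_R, μ_S).
E[S | R=-1.8] = -2.3 + (0.36)·(3.7/0.8)·(-1.8 − (-1.9)) = -2.3 + (1.665)·(0.1) = -2.1335.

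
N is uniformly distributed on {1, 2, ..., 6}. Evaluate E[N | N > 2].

Given N > 2, N is equally likely to be any of {3, 4, 5, 6}.
E[N | N > 2] = (3 + 4 + 5 + 6) / 4 = 9/2.

9/2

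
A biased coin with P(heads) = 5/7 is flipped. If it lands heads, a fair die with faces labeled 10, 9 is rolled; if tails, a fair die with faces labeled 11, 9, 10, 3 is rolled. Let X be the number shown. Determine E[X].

64/7

E[X | heads] = (10+9)/2 = 19/2.
E[X | tails] = (11+9+10+3)/4 = 33/4.
E[X] = (5/7)·(19/2) + (2/7)·(33/4) = 64/7.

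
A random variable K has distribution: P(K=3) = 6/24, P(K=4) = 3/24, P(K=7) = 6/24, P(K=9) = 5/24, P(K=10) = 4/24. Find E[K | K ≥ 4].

P(K ≥ 4) = 3/4.
Σ over the event: 4·1/8 + 7·1/4 + 9·5/24 + 10·1/6 = 139/24.
E[K | K ≥ 4] = (139/24) / (3/4) = 139/18.

139/18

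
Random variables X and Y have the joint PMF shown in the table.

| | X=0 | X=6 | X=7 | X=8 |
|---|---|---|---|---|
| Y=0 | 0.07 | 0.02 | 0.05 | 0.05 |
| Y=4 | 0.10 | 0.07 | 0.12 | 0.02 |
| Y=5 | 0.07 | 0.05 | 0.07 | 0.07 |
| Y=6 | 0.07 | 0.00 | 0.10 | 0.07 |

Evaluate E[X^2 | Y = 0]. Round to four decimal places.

33.5263

P(Y = 0) = 0.19.
Σ X^2·P over the event = 0·(0.07) + 36·(0.02) + 49·(0.05) + 64·(0.05) = 6.37.
E[X^2 | Y = 0] = (6.37) / (0.19) = 33.5263.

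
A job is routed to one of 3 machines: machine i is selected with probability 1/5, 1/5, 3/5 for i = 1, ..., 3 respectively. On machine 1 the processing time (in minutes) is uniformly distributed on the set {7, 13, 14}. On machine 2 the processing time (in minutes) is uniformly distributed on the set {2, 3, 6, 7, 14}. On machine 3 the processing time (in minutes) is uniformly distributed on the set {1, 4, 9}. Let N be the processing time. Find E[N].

E[N | machine 1] = (7+13+14)/3 = 34/3.
E[N | machine 2] = (2+3+6+7+14)/5 = 32/5.
E[N | machine 3] = (1+4+9)/3 = 14/3.
By the law of total expectation,
E[N] = (1/5)·(34/3) + (1/5)·(32/5) + (3/5)·(14/3) = 476/75.

476/75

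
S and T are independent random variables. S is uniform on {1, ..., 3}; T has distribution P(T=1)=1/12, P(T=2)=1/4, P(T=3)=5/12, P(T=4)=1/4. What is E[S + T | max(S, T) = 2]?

P(max(S, T) = 2) = 7/36.
Summing (S+T)·P(x,y) over outcomes with max(S, T) = 2 gives 2/3.
E[S + T | max(S, T) = 2] = (2/3) / (7/36) = 24/7.

24/7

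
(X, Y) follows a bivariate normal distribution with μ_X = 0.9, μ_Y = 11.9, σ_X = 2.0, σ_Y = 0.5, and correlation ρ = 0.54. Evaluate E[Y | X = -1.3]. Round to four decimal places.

11.6030

The regression of Y on X has slope ρ·σ_Y/σ_X and passes through (μ_X, μ_Y).
E[Y | X=-1.3] = 11.9 + (0.54)·(0.5/2.0)·(-1.3 − (0.9)) = 11.9 + (0.135)·(-2.2) = 11.6030.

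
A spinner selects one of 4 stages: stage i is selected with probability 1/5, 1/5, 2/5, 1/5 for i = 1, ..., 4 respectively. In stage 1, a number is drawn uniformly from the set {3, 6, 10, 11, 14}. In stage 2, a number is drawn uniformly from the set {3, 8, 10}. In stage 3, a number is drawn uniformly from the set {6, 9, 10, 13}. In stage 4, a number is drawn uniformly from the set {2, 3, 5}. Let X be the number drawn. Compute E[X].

E[X | stage 1] = (3+6+10+11+14)/5 = 44/5.
E[X | stage 2] = (3+8+10)/3 = 7.
E[X | stage 3] = (6+9+10+13)/4 = 19/2.
E[X | stage 4] = (2+3+5)/3 = 10/3.
By the law of total expectation,
E[X] = (1/5)·(44/5) + (1/5)·(7) + (2/5)·(19/2) + (1/5)·(10/3) = 572/75.

572/75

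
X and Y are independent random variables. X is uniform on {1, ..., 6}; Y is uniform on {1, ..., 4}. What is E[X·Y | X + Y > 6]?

29/2

Outcomes with X + Y > 6: (3,4), (4,3), (4,4), (5,2), (5,3), (5,4), (6,1), (6,2), (6,3), (6,4), each with probability 1/24.
E[X·Y | X + Y > 6] = (12 + 12 + 16 + 10 + 15 + 20 + 6 + 12 + 18 + 24) / 10 = 29/2.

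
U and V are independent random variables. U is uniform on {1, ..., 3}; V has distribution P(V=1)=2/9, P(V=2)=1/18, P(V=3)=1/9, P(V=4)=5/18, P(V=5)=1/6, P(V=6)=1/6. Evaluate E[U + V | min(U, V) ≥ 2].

P(min(U, V) ≥ 2) = 14/27.
Summing (U+V)·P(x,y) over outcomes with min(U, V) ≥ 2 gives 32/9.
E[U + V | min(U, V) ≥ 2] = (32/9) / (14/27) = 48/7.

48/7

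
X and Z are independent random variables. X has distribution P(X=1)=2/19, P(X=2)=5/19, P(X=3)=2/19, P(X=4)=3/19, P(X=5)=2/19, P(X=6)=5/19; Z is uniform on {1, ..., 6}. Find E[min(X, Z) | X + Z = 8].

P(X + Z = 8) = 17/114.
Summing min(X,Z)·P(x,y) over outcomes with X + Z = 8 gives 22/57.
E[min(X, Z) | X + Z = 8] = (22/57) / (17/114) = 44/17.

44/17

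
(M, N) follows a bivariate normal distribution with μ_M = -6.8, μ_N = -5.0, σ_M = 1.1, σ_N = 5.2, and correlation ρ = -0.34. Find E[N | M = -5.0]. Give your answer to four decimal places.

-7.8931

For a bivariate normal, E[N | M=x] = μ_N + ρ·(σ_N/σ_M)·(x − μ_M).
E[N | M=-5.0] = -5.0 + (-0.34)·(5.2/1.1)·(-5.0 − (-6.8)) = -5.0 + (-1.6073)·(1.8) = -7.8931.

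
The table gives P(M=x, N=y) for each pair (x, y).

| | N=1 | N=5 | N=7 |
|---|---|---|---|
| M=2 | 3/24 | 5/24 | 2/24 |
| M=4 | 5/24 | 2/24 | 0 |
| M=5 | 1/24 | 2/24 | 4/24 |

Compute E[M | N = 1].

31/9

P(N = 1) = 3/8.
Σ M·P over the event = 2·(3/24) + 4·(5/24) + 5·(1/24) = 31/24.
E[M | N = 1] = (31/24) / (3/8) = 31/9.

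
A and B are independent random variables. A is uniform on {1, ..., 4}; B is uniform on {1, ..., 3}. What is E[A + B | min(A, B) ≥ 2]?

P(min(A, B) ≥ 2) = 1/2.
Summing (A+B)·P(x,y) over outcomes with min(A, B) ≥ 2 gives 11/4.
E[A + B | min(A, B) ≥ 2] = (11/4) / (1/2) = 11/2.

11/2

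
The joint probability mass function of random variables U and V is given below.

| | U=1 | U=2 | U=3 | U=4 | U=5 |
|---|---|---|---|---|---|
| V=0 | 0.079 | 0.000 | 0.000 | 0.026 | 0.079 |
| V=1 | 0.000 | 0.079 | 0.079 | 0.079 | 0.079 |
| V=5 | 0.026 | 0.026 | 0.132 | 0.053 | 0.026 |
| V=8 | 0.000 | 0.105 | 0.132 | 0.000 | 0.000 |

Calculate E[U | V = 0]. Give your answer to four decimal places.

P(V = 0) = 0.184.
Σ U·P over the event = 1·(0.079) + 4·(0.026) + 5·(0.079) = 0.578.
E[U | V = 0] = (0.578) / (0.184) = 3.1413.

3.1413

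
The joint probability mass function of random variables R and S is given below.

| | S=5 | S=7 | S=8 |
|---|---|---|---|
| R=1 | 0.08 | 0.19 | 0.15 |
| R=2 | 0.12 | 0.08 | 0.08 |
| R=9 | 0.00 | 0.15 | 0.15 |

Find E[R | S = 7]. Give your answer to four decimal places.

P(S = 7) = 0.42.
Σ R·P over the event = 1·(0.19) + 2·(0.08) + 9·(0.15) = 1.70.
E[R | S = 7] = (1.70) / (0.42) = 4.0476.

4.0476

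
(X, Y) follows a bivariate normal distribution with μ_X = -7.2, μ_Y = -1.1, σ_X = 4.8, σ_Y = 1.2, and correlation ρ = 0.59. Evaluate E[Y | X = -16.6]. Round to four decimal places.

The regression of Y on X has slope ρ·σ_Y/σ_X and passes through (μ_X, μ_Y).
E[Y | X=-16.6] = -1.1 + (0.59)·(1.2/4.8)·(-16.6 − (-7.2)) = -1.1 + (0.1475)·(-9.4) = -2.4865.

-2.4865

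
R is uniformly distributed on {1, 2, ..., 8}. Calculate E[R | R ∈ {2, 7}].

9/2

P(R ∈ {2, 7}) = 1/4.
Σ over the event: 2·1/8 + 7·1/8 = 9/8.
E[R | R ∈ {2, 7}] = (9/8) / (1/4) = 9/2.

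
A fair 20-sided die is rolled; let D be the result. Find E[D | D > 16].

Given D > 16, D is equally likely to be any of {17, 18, 19, 20}.
E[D | D > 16] = (17 + 18 + 19 + 20) / 4 = 37/2.

37/2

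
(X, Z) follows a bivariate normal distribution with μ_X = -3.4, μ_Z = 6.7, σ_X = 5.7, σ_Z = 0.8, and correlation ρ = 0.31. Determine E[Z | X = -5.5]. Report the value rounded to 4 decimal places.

For a bivariate normal, E[Z | X=x] = μ_Z + ρ·(σ_Z/σ_X)·(x − μ_X).
E[Z | X=-5.5] = 6.7 + (0.31)·(0.8/5.7)·(-5.5 − (-3.4)) = 6.7 + (0.043509)·(-2.1) = 6.6086.

6.6086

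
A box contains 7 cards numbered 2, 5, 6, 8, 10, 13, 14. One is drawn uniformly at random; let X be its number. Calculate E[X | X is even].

P(X is even) = 5/7.
Σ over the event: 2·1/7 + 6·1/7 + 8·1/7 + 10·1/7 + 14·1/7 = 40/7.
E[X | X is even] = (40/7) / (5/7) = 8.

8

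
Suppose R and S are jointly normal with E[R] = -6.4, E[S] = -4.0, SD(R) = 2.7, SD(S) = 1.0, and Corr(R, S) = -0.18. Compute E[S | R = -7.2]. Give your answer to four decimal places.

The regression of S on R has slope ρ·σ_S/σ_R and passes through (μ_R, μ_S).
E[S | R=-7.2] = -4.0 + (-0.18)·(1.0/2.7)·(-7.2 − (-6.4)) = -4.0 + (-0.066667)·(-0.8) = -3.9467.

-3.9467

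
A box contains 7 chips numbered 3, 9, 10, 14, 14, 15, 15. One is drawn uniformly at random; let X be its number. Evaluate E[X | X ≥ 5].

77/6

P(X ≥ 5) = 6/7.
Σ over the event: 9·1/7 + 10·1/7 + 14·2/7 + 15·2/7 = 11.
E[X | X ≥ 5] = (11) / (6/7) = 77/6.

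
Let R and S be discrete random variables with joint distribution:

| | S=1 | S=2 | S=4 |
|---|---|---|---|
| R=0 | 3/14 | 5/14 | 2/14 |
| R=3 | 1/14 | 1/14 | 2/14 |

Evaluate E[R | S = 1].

P(S = 1) = 2/7.
Σ R·P over the event = 0·(3/14) + 3·(1/14) = 3/14.
E[R | S = 1] = (3/14) / (2/7) = 3/4.

3/4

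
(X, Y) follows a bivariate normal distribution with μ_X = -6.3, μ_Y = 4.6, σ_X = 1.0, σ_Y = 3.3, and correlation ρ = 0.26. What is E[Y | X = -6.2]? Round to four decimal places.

4.6858

The regression of Y on X has slope ρ·σ_Y/σ_X and passes through (μ_X, μ_Y).
E[Y | X=-6.2] = 4.6 + (0.26)·(3.3/1.0)·(-6.2 − (-6.3)) = 4.6 + (0.858)·(0.1) = 4.6858.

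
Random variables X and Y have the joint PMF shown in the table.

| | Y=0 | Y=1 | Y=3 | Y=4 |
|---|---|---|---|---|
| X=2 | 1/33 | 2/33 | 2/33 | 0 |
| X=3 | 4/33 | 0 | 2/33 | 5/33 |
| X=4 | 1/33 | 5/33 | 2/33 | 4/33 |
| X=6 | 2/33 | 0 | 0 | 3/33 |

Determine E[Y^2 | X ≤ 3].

59/8

P(X ≤ 3) = 16/33.
Σ Y^2·P over the event = 0·(1/33) + 1·(2/33) + 9·(2/33) + 0·(4/33) + 9·(2/33) + 16·(5/33) = 118/33.
E[Y^2 | X ≤ 3] = (118/33) / (16/33) = 59/8.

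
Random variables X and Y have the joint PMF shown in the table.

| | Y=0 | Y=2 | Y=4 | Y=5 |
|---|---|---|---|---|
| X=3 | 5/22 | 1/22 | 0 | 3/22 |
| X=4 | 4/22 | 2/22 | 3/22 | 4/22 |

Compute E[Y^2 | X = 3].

P(X = 3) = 9/22.
Σ Y^2·P over the event = 0·(5/22) + 4·(1/22) + 25·(3/22) = 79/22.
E[Y^2 | X = 3] = (79/22) / (9/22) = 79/9.

79/9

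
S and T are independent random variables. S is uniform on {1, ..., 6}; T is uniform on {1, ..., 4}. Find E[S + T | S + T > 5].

P(S + T > 5) = 7/12.
Summing (S+T)·P(x,y) over outcomes with S + T > 5 gives 13/3.
E[S + T | S + T > 5] = (13/3) / (7/12) = 52/7.

52/7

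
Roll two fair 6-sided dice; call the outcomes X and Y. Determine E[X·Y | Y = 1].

7/2

Outcomes with Y = 1: (1,1), (2,1), (3,1), (4,1), (5,1), (6,1), each with probability 1/36.
E[X·Y | Y = 1] = (1 + 2 + 3 + 4 + 5 + 6) / 6 = 7/2.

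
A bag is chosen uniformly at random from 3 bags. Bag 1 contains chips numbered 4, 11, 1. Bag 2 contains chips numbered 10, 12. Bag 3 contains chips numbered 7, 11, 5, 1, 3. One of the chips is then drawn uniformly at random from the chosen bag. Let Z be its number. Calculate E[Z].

E[Z | bag 1] = (4+11+1)/3 = 16/3.
E[Z | bag 2] = (10+12)/2 = 11.
E[Z | bag 3] = (7+11+5+1+3)/5 = 27/5.
E[Z] = (1/3)·(16/3) + (1/3)·(11) + (1/3)·(27/5) = 326/45.

326/45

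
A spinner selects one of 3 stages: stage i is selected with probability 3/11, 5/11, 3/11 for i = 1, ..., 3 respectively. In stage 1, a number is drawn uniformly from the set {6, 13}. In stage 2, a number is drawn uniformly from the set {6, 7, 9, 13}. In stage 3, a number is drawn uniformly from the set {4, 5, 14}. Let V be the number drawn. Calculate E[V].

E[V | stage 1] = (6+13)/2 = 19/2.
E[V | stage 2] = (6+7+9+13)/4 = 35/4.
E[V | stage 3] = (4+5+14)/3 = 23/3.
By the law of total expectation,
E[V] = (3/11)·(19/2) + (5/11)·(35/4) + (3/11)·(23/3) = 381/44.

381/44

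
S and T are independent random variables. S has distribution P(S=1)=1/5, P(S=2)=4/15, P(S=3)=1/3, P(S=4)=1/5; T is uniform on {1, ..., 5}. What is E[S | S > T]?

74/23

P(S > T) = 23/75.
Summing S·P(x,y) over outcomes with S > T gives 74/75.
E[S | S > T] = (74/75) / (23/75) = 74/23.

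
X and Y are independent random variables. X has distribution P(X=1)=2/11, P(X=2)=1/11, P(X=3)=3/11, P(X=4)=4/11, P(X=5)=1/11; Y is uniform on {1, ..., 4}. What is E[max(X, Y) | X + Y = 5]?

18/5

P(X + Y = 5) = 5/22.
Summing max(X,Y)·P(x,y) over outcomes with X + Y = 5 gives 9/11.
E[max(X, Y) | X + Y = 5] = (9/11) / (5/22) = 18/5.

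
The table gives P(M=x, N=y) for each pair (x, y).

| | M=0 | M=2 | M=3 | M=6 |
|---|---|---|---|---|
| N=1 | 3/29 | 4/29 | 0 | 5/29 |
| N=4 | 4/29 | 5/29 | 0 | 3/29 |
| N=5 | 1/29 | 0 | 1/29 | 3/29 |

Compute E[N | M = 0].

3

P(M = 0) = 8/29.
Σ N·P over the event = 1·(3/29) + 4·(4/29) + 5·(1/29) = 24/29.
E[N | M = 0] = (24/29) / (8/29) = 3.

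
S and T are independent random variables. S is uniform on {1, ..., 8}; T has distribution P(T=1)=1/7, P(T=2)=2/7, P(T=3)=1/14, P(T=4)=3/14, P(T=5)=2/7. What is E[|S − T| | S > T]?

209/67

P(S > T) = 67/112.
Summing |S−T|·P(x,y) over outcomes with S > T gives 209/112.
E[|S − T| | S > T] = (209/112) / (67/112) = 209/67.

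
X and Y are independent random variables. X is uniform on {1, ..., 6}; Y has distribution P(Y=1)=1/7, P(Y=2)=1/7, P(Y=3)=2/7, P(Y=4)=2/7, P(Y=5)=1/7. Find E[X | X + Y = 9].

26/5

P(X + Y = 9) = 5/42.
Summing X·P(x,y) over outcomes with X + Y = 9 gives 13/21.
E[X | X + Y = 9] = (13/21) / (5/42) = 26/5.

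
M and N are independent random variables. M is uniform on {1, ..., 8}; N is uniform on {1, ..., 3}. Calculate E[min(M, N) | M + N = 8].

2

Outcomes with M + N = 8: (5,3), (6,2), (7,1), each with probability 1/24.
E[min(M, N) | M + N = 8] = (3 + 2 + 1) / 3 = 2.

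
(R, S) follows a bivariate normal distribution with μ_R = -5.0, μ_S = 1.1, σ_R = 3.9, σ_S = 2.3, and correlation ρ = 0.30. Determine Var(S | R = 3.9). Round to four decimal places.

The conditional variance in a bivariate normal is σ_S²(1 − ρ²), independent of x.
Var(S | R=3.9) = (2.3)²·(1 − (0.30)²) = 5.29·0.91 = 4.8139.

4.8139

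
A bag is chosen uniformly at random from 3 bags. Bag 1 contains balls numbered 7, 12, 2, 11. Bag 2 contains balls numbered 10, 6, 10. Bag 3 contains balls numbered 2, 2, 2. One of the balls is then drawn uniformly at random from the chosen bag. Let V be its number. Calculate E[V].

56/9

E[V | bag 1] = (7+12+2+11)/4 = 8.
E[V | bag 2] = (10+6+10)/3 = 26/3.
E[V | bag 3] = (2+2+2)/3 = 2.
By the law of total expectation,
E[V] = (1/3)·(8) + (1/3)·(26/3) + (1/3)·(2) = 56/9.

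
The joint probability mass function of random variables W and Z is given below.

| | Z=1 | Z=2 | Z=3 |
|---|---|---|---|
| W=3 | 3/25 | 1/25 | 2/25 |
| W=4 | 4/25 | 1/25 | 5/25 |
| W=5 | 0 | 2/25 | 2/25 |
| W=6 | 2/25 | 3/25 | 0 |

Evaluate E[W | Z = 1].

37/9

P(Z = 1) = 9/25.
Summing W·P(W=x,Z=y) over the conditioning event gives 37/25.
E[W | Z = 1] = (37/25) / (9/25) = 37/9.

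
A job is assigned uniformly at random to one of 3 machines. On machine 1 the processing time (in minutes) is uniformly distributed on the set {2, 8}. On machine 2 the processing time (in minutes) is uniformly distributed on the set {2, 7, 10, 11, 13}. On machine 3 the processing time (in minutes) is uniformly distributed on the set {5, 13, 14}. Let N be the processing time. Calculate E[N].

364/45

E[N | machine 1] = (2+8)/2 = 5.
E[N | machine 2] = (2+7+10+11+13)/5 = 43/5.
E[N | machine 3] = (5+13+14)/3 = 32/3.
By the law of total expectation,
E[N] = (1/3)·(5) + (1/3)·(43/5) + (1/3)·(32/3) = 364/45.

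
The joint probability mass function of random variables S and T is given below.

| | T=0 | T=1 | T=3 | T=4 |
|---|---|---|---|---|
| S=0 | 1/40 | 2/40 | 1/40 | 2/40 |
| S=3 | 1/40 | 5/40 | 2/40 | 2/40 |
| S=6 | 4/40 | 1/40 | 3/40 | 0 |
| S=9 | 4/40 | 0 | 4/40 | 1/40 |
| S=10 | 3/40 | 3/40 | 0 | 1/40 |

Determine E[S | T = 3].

6

P(T = 3) = 1/4.
Summing S·P(S=x,T=y) over the conditioning event gives 3/2.
E[S | T = 3] = (3/2) / (1/4) = 6.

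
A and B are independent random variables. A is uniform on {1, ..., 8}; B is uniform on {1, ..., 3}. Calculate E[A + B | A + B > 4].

P(A + B > 4) = 3/4.
Summing (A+B)·P(x,y) over outcomes with A + B > 4 gives 17/3.
E[A + B | A + B > 4] = (17/3) / (3/4) = 68/9.

68/9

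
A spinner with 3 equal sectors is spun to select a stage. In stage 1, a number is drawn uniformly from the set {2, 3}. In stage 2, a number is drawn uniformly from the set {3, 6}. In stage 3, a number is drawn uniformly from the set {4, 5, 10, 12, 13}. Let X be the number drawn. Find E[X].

79/15

E[X | stage 1] = (2+3)/2 = 5/2.
E[X | stage 2] = (3+6)/2 = 9/2.
E[X | stage 3] = (4+5+10+12+13)/5 = 44/5.
E[X] = (1/3)·(5/2) + (1/3)·(9/2) + (1/3)·(44/5) = 79/15.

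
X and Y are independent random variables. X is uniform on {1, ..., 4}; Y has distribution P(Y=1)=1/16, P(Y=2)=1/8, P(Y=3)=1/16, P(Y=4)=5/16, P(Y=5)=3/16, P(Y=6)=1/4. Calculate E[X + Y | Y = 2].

P(Y = 2) = 1/8.
Summing (X+Y)·P(x,y) over outcomes with Y = 2 gives 9/16.
E[X + Y | Y = 2] = (9/16) / (1/8) = 9/2.

9/2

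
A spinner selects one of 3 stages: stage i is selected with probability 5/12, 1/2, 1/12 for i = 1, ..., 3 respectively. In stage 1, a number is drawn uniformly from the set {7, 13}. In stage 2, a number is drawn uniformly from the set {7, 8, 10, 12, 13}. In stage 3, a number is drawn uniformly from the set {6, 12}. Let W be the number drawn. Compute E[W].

119/12

E[W | stage 1] = (7+13)/2 = 10.
E[W | stage 2] = (7+8+10+12+13)/5 = 10.
E[W | stage 3] = (6+12)/2 = 9.
E[W] = (5/12)·(10) + (1/2)·(10) + (1/12)·(9) = 119/12.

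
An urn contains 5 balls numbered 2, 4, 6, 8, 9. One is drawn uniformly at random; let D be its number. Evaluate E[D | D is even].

P(D is even) = 4/5.
Σ over the event: 2·1/5 + 4·1/5 + 6·1/5 + 8·1/5 = 4.
E[D | D is even] = (4) / (4/5) = 5.

5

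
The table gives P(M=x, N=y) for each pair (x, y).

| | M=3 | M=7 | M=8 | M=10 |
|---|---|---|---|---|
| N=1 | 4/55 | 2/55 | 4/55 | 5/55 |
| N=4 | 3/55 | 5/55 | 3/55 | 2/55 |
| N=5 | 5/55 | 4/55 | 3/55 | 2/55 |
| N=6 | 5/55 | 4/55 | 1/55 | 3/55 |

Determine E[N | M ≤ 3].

P(M ≤ 3) = 17/55.
Summing N·P(M=x,N=y) over the conditioning event gives 71/55.
E[N | M ≤ 3] = (71/55) / (17/55) = 71/17.

71/17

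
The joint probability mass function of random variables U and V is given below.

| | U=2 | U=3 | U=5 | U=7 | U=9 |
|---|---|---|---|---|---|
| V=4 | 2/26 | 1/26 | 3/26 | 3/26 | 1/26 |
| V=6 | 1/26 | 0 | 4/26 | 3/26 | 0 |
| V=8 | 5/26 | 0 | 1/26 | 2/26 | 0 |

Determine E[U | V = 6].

43/8

P(V = 6) = 4/13.
Summing U·P(U=x,V=y) over the conditioning event gives 43/26.
E[U | V = 6] = (43/26) / (4/13) = 43/8.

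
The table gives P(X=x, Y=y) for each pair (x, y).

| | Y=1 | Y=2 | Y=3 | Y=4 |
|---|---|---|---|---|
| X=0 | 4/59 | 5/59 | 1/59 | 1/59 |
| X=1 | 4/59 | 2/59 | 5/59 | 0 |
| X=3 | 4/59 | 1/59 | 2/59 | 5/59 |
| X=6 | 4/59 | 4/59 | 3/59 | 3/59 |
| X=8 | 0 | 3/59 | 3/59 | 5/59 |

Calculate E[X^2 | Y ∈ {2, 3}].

670/29

P(Y ∈ {2, 3}) = 29/59.
Summing X^2·P(X=x,Y=y) over the conditioning event gives 670/59.
E[X^2 | Y ∈ {2, 3}] = (670/59) / (29/59) = 670/29.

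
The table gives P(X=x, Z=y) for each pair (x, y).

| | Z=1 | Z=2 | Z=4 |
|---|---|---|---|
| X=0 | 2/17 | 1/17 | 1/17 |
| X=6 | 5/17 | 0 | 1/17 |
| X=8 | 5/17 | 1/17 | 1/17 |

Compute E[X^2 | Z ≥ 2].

P(Z ≥ 2) = 5/17.
Σ X^2·P over the event = 0·(1/17) + 0·(1/17) + 36·(1/17) + 64·(1/17) + 64·(1/17) = 164/17.
E[X^2 | Z ≥ 2] = (164/17) / (5/17) = 164/5.

164/5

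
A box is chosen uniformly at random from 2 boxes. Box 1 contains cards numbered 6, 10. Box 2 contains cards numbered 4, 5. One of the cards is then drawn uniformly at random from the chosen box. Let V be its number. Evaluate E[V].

25/4

E[V | box 1] = (6+10)/2 = 8.
E[V | box 2] = (4+5)/2 = 9/2.
E[V] = (1/2)·(8) + (1/2)·(9/2) = 25/4.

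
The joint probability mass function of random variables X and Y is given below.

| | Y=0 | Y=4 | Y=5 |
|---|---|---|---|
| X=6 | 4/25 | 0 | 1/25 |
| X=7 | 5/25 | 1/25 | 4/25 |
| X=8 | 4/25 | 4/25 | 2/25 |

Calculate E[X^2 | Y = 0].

P(Y = 0) = 13/25.
Σ X^2·P over the event = 36·(4/25) + 49·(5/25) + 64·(4/25) = 129/5.
E[X^2 | Y = 0] = (129/5) / (13/25) = 645/13.

645/13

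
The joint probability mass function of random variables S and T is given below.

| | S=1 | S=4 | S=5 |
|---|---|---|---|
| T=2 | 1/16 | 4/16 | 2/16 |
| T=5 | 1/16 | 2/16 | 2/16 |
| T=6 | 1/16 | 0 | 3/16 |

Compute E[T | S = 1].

P(S = 1) = 3/16.
Σ T·P over the event = 2·(1/16) + 5·(1/16) + 6·(1/16) = 13/16.
E[T | S = 1] = (13/16) / (3/16) = 13/3.

13/3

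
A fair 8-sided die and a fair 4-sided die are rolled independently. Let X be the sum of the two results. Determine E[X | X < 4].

P(X < 4) = 3/32.
Σ over the event: 2·1/32 + 3·1/16 = 1/4.
E[X | X < 4] = (1/4) / (3/32) = 8/3.

8/3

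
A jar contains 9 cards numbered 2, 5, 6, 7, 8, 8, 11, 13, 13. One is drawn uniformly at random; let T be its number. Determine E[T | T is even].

6

P(T is even) = 4/9.
Σ over the event: 2·1/9 + 6·1/9 + 8·2/9 = 8/3.
E[T | T is even] = (8/3) / (4/9) = 6.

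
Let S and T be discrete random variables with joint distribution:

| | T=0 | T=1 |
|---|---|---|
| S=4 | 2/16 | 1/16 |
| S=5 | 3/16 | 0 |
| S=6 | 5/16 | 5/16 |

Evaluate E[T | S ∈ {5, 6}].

5/13

P(S ∈ {5, 6}) = 13/16.
Σ T·P over the event = 0·(3/16) + 0·(5/16) + 1·(5/16) = 5/16.
E[T | S ∈ {5, 6}] = (5/16) / (13/16) = 5/13.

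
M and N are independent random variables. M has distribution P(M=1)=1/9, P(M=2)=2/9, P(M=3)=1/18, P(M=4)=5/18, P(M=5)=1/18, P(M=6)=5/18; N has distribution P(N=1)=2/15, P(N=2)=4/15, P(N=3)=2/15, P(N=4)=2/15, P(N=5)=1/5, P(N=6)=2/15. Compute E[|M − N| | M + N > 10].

P(M + N > 10) = 1/10.
Summing |M−N|·P(x,y) over outcomes with M + N > 10 gives 17/270.
E[|M − N| | M + N > 10] = (17/270) / (1/10) = 17/27.

17/27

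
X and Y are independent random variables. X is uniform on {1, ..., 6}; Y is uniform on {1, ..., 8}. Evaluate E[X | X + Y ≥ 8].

112/27

P(X + Y ≥ 8) = 9/16.
Summing X·P(x,y) over outcomes with X + Y ≥ 8 gives 7/3.
E[X | X + Y ≥ 8] = (7/3) / (9/16) = 112/27.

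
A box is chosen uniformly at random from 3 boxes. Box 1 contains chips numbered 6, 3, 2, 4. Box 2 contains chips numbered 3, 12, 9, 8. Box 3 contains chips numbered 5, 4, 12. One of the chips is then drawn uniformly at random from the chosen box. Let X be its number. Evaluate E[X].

E[X | box 1] = (6+3+2+4)/4 = 15/4.
E[X | box 2] = (3+12+9+8)/4 = 8.
E[X | box 3] = (5+4+12)/3 = 7.
By the law of total expectation,
E[X] = (1/3)·(15/4) + (1/3)·(8) + (1/3)·(7) = 25/4.

25/4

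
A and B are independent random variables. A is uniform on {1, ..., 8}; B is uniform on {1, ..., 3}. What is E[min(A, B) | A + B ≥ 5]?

37/18

P(A + B ≥ 5) = 3/4.
Summing min(A,B)·P(x,y) over outcomes with A + B ≥ 5 gives 37/24.
E[min(A, B) | A + B ≥ 5] = (37/24) / (3/4) = 37/18.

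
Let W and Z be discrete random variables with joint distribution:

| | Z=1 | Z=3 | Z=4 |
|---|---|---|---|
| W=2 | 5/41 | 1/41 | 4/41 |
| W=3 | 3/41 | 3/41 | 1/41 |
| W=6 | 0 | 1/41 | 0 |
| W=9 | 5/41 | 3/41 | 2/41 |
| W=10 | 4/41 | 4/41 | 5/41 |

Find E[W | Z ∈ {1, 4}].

183/29

P(Z ∈ {1, 4}) = 29/41.
Σ W·P over the event = 2·(5/41) + 2·(4/41) + 3·(3/41) + 3·(1/41) + 9·(5/41) + 9·(2/41) + 10·(4/41) + 10·(5/41) = 183/41.
E[W | Z ∈ {1, 4}] = (183/41) / (29/41) = 183/29.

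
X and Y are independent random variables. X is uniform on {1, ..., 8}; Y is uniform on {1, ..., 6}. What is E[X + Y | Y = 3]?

Outcomes with Y = 3: (1,3), (2,3), (3,3), (4,3), (5,3), (6,3), (7,3), (8,3), each with probability 1/48.
E[X + Y | Y = 3] = (4 + 5 + 6 + 7 + 8 + 9 + 10 + 11) / 8 = 15/2.

15/2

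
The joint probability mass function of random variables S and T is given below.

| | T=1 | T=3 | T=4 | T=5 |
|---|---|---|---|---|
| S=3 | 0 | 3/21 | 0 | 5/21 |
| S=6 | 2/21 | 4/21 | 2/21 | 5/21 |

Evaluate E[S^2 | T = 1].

P(T = 1) = 2/21.
Summing S^2·P(S=x,T=y) over the conditioning event gives 24/7.
E[S^2 | T = 1] = (24/7) / (2/21) = 36.

36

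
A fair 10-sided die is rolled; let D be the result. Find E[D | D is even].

Given D is even, D is equally likely to be any of {2, 4, 6, 8, 10}.
E[D | D is even] = (2 + 4 + 6 + 8 + 10) / 5 = 6.

6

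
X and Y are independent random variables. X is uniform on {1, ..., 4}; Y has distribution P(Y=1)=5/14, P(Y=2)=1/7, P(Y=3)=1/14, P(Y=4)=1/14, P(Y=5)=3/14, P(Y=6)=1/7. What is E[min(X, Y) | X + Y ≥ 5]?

9/4

P(X + Y ≥ 5) = 9/14.
Summing min(X,Y)·P(x,y) over outcomes with X + Y ≥ 5 gives 81/56.
E[min(X, Y) | X + Y ≥ 5] = (81/56) / (9/14) = 9/4.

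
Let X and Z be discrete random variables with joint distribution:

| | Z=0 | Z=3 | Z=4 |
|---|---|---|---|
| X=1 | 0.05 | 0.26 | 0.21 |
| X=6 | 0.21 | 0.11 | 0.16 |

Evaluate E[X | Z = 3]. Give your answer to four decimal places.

2.4865

P(Z = 3) = 0.37.
Σ X·P over the event = 1·(0.26) + 6·(0.11) = 0.92.
E[X | Z = 3] = (0.92) / (0.37) = 2.4865.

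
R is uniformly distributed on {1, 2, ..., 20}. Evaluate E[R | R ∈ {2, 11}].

13/2

P(R ∈ {2, 11}) = 1/10.
Σ over the event: 2·1/20 + 11·1/20 = 13/20.
E[R | R ∈ {2, 11}] = (13/20) / (1/10) = 13/2.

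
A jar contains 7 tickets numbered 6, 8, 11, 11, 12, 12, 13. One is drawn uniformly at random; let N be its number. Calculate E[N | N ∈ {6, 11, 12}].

52/5

P(N ∈ {6, 11, 12}) = 5/7.
Σ over the event: 6·1/7 + 11·2/7 + 12·2/7 = 52/7.
E[N | N ∈ {6, 11, 12}] = (52/7) / (5/7) = 52/5.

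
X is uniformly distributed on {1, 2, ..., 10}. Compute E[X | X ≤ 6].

7/2

Given X ≤ 6, X is equally likely to be any of {1, 2, 3, 4, 5, 6}.
E[X | X ≤ 6] = (1 + 2 + 3 + 4 + 5 + 6) / 6 = 7/2.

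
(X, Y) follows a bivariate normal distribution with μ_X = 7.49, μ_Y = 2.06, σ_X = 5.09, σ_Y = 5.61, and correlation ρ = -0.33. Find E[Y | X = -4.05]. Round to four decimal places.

6.2572

For a bivariate normal, E[Y | X=x] = μ_Y + ρ·(σ_Y/σ_X)·(x − μ_X).
E[Y | X=-4.05] = 2.06 + (-0.33)·(5.61/5.09)·(-4.05 − (7.49)) = 2.06 + (-0.36371)·(-11.54) = 6.2572.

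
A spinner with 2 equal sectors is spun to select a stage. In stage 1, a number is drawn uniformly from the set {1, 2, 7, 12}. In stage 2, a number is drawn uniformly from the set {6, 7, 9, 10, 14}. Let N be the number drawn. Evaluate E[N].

147/20

E[N | stage 1] = (1+2+7+12)/4 = 11/2.
E[N | stage 2] = (6+7+9+10+14)/5 = 46/5.
E[N] = (1/2)·(11/2) + (1/2)·(46/5) = 147/20.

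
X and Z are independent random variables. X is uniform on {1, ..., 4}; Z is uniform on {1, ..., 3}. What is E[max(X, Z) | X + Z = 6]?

Outcomes with X + Z = 6: (3,3), (4,2), each with probability 1/12.
E[max(X, Z) | X + Z = 6] = (3 + 4) / 2 = 7/2.

7/2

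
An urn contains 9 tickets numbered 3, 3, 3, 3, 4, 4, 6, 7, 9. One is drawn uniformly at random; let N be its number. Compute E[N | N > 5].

22/3

P(N > 5) = 1/3.
Σ over the event: 6·1/9 + 7·1/9 + 9·1/9 = 22/9.
E[N | N > 5] = (22/9) / (1/3) = 22/3.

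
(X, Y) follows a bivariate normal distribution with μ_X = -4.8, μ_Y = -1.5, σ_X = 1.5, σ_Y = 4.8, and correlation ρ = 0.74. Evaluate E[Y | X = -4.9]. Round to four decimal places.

-1.7368

E[Y | X=x] = μ_Y + ρ(σ_Y/σ_X)(x − μ_X) for jointly normal variables.
E[Y | X=-4.9] = -1.5 + (0.74)·(4.8/1.5)·(-4.9 − (-4.8)) = -1.5 + (2.368)·(-0.1) = -1.7368.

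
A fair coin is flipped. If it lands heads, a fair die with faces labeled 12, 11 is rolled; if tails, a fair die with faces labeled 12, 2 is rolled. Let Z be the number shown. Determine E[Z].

37/4

E[Z | heads] = (12+11)/2 = 23/2.
E[Z | tails] = (12+2)/2 = 7.
By the law of total expectation,
E[Z] = (1/2)·(23/2) + (1/2)·(7) = 37/4.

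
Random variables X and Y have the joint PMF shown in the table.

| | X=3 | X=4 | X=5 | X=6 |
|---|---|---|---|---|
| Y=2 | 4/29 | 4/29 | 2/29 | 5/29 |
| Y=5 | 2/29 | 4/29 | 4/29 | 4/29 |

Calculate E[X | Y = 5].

P(Y = 5) = 14/29.
Σ X·P over the event = 3·(2/29) + 4·(4/29) + 5·(4/29) + 6·(4/29) = 66/29.
E[X | Y = 5] = (66/29) / (14/29) = 33/7.

33/7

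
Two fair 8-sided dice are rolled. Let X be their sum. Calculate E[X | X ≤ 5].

4

P(X ≤ 5) = 5/32.
Σ over the event: 2·1/64 + 3·1/32 + 4·3/64 + 5·1/16 = 5/8.
E[X | X ≤ 5] = (5/8) / (5/32) = 4.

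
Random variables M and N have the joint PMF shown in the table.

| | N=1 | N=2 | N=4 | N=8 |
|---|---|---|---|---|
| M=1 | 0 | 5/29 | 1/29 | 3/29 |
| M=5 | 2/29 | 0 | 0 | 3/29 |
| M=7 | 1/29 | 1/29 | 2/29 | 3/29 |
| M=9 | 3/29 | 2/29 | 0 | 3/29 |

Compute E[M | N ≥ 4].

27/5

P(N ≥ 4) = 15/29.
Σ M·P over the event = 1·(1/29) + 1·(3/29) + 5·(3/29) + 7·(2/29) + 7·(3/29) + 9·(3/29) = 81/29.
E[M | N ≥ 4] = (81/29) / (15/29) = 27/5.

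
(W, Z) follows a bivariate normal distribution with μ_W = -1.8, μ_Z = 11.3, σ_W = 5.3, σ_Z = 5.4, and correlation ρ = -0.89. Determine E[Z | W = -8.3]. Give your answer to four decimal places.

17.1942

E[Z | W=x] = μ_Z + ρ(σ_Z/σ_W)(x − μ_W) for jointly normal variables.
E[Z | W=-8.3] = 11.3 + (-0.89)·(5.4/5.3)·(-8.3 − (-1.8)) = 11.3 + (-0.9067925)·(-6.5) = 17.1942.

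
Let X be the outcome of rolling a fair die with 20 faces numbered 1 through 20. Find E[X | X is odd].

10

Given X is odd, X is equally likely to be any of {1, 3, 5, 7, 9, 11, 13, 15, 17, 19}.
E[X | X is odd] = (1 + 3 + 5 + 7 + 9 + 11 + 13 + 15 + 17 + 19) / 10 = 10.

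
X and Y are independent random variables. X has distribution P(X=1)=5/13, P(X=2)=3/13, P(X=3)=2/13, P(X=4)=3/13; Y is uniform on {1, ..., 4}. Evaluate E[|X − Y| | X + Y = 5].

P(X + Y = 5) = 1/4.
Summing |X−Y|·P(x,y) over outcomes with X + Y = 5 gives 29/52.
E[|X − Y| | X + Y = 5] = (29/52) / (1/4) = 29/13.

29/13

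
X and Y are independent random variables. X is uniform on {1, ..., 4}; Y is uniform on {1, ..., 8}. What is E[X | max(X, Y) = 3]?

12/5

Outcomes with max(X, Y) = 3: (1,3), (2,3), (3,1), (3,2), (3,3), each with probability 1/32.
E[X | max(X, Y) = 3] = (1 + 2 + 3 + 3 + 3) / 5 = 12/5.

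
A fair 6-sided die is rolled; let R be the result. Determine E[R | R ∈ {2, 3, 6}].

11/3

P(R ∈ {2, 3, 6}) = 1/2.
Σ over the event: 2·1/6 + 3·1/6 + 6·1/6 = 11/6.
E[R | R ∈ {2, 3, 6}] = (11/6) / (1/2) = 11/3.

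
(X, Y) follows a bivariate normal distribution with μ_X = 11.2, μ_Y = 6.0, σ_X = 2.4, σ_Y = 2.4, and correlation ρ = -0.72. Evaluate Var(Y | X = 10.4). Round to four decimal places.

2.7740

Var(Y | X=x) = (1 − ρ²)·σ_Y².
Var(Y | X=10.4) = (2.4)²·(1 − (-0.72)²) = 5.76·0.4816 = 2.7740.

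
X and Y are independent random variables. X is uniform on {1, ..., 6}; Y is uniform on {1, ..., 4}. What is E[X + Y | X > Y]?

47/7

P(X > Y) = 7/12.
Summing (X+Y)·P(x,y) over outcomes with X > Y gives 47/12.
E[X + Y | X > Y] = (47/12) / (7/12) = 47/7.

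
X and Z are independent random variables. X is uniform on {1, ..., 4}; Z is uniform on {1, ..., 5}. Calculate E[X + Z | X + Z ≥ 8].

25/3

Outcomes with X + Z ≥ 8: (3,5), (4,4), (4,5), each with probability 1/20.
E[X + Z | X + Z ≥ 8] = (8 + 8 + 9) / 3 = 25/3.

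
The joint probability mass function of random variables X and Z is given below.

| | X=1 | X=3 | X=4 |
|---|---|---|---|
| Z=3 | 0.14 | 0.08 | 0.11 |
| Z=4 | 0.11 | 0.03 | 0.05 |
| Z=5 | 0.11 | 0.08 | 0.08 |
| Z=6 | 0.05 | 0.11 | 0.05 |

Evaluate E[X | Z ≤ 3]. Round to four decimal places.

2.4848

P(Z ≤ 3) = 0.33.
Summing X·P(X=x,Z=y) over the conditioning event gives 0.82.
E[X | Z ≤ 3] = (0.82) / (0.33) = 2.4848.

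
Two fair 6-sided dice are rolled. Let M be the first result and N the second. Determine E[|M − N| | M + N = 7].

3

Outcomes with M + N = 7: (1,6), (2,5), (3,4), (4,3), (5,2), (6,1), each with probability 1/36.
E[|M − N| | M + N = 7] = (5 + 3 + 1 + 1 + 3 + 5) / 6 = 3.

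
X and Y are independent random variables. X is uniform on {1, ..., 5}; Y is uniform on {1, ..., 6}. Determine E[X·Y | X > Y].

17/2

Outcomes with X > Y: (2,1), (3,1), (3,2), (4,1), (4,2), (4,3), (5,1), (5,2), (5,3), (5,4), each with probability 1/30.
E[X·Y | X > Y] = (2 + 3 + 6 + 4 + 8 + 12 + 5 + 10 + 15 + 20) / 10 = 17/2.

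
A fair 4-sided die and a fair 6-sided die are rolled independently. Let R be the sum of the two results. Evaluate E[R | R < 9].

P(R < 9) = 7/8.
Σ over the event: 2·1/24 + 3·1/12 + 4·1/8 + 5·1/6 + 6·1/6 + 7·1/6 + 8·1/8 = 29/6.
E[R | R < 9] = (29/6) / (7/8) = 116/21.

116/21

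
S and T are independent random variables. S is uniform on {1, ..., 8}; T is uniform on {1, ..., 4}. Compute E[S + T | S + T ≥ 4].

P(S + T ≥ 4) = 29/32.
Summing (S+T)·P(x,y) over outcomes with S + T ≥ 4 gives 27/4.
E[S + T | S + T ≥ 4] = (27/4) / (29/32) = 216/29.

216/29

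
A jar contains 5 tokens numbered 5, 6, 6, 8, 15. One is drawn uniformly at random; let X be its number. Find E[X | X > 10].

15

P(X > 10) = 1/5.
Σ over the event: 15·1/5 = 3.
E[X | X > 10] = (3) / (1/5) = 15.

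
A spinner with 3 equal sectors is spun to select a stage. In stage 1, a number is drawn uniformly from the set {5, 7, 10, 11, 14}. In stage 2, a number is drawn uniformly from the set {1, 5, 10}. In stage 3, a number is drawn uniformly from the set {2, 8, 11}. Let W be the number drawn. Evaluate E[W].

E[W | stage 1] = (5+7+10+11+14)/5 = 47/5.
E[W | stage 2] = (1+5+10)/3 = 16/3.
E[W | stage 3] = (2+8+11)/3 = 7.
By the law of total expectation,
E[W] = (1/3)·(47/5) + (1/3)·(16/3) + (1/3)·(7) = 326/45.

326/45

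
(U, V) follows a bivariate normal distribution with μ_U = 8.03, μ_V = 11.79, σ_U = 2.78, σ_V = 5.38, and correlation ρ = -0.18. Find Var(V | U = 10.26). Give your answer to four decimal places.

The conditional variance in a bivariate normal is σ_V²(1 − ρ²), independent of x.
Var(V | U=10.26) = (5.38)²·(1 − (-0.18)²) = 28.9444·0.9676 = 28.0066.

28.0066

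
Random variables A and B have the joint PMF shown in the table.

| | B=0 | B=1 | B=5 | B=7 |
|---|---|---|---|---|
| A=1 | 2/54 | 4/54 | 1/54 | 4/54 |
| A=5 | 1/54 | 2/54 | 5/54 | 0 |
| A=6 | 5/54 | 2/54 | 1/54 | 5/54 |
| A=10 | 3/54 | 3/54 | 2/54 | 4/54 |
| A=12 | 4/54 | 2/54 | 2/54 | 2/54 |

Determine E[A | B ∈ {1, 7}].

P(B ∈ {1, 7}) = 14/27.
Summing A·P(A=x,B=y) over the conditioning event gives 89/27.
E[A | B ∈ {1, 7}] = (89/27) / (14/27) = 89/14.

89/14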